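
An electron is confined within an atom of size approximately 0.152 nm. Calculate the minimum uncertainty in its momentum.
3.469 × 10^-25 kg·m/s

Using the Heisenberg uncertainty principle:
ΔxΔp ≥ ℏ/2

With Δx ≈ L = 1.520e-10 m (the confinement size):
Δp_min = ℏ/(2Δx)
Δp_min = (1.055e-34 J·s) / (2 × 1.520e-10 m)
Δp_min = 3.469e-25 kg·m/s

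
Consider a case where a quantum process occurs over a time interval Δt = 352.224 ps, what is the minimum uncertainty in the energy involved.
934.366 neV

Using the energy-time uncertainty principle:
ΔEΔt ≥ ℏ/2

The minimum uncertainty in energy is:
ΔE_min = ℏ/(2Δt)
ΔE_min = (1.055e-34 J·s) / (2 × 3.522e-10 s)
ΔE_min = 1.497e-25 J = 934.366 neV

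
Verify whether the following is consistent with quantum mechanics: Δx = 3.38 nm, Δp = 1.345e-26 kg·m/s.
No, it violates the uncertainty principle (impossible measurement).

Calculate the product ΔxΔp:
ΔxΔp = (3.380e-09 m) × (1.345e-26 kg·m/s)
ΔxΔp = 4.546e-35 J·s

Compare to the minimum allowed value ℏ/2:
ℏ/2 = 5.273e-35 J·s

Since ΔxΔp = 4.546e-35 J·s < 5.273e-35 J·s = ℏ/2,
the measurement violates the uncertainty principle.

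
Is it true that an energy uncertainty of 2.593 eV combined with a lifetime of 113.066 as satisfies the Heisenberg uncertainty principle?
No, it violates the uncertainty relation.

Calculate the product ΔEΔt:
ΔE = 2.593 eV = 4.154e-19 J
ΔEΔt = (4.154e-19 J) × (1.131e-16 s)
ΔEΔt = 4.697e-35 J·s

Compare to the minimum allowed value ℏ/2:
ℏ/2 = 5.273e-35 J·s

Since ΔEΔt = 4.697e-35 J·s < 5.273e-35 J·s = ℏ/2,
this violates the uncertainty relation.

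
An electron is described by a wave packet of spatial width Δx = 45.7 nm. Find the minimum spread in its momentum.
1.154 × 10^-27 kg·m/s

For a wave packet, the spatial width Δx and momentum spread Δp are related by the uncertainty principle:
ΔxΔp ≥ ℏ/2

The minimum momentum spread is:
Δp_min = ℏ/(2Δx)
Δp_min = (1.055e-34 J·s) / (2 × 4.570e-08 m)
Δp_min = 1.154e-27 kg·m/s

A wave packet cannot have both a well-defined position and well-defined momentum.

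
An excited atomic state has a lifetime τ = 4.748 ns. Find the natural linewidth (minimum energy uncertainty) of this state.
69.315 neV

Using the energy-time uncertainty principle:
ΔEΔt ≥ ℏ/2

The lifetime τ represents the time uncertainty Δt.
The natural linewidth (minimum energy uncertainty) is:

ΔE = ℏ/(2τ)
ΔE = (1.055e-34 J·s) / (2 × 4.748e-09 s)
ΔE = 1.111e-26 J = 69.315 neV

This natural linewidth limits the precision of spectroscopic measurements.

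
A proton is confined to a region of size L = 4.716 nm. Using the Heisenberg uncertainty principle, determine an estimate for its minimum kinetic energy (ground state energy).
233.242 neV

Using the uncertainty principle to estimate ground state energy:

1. The position uncertainty is approximately the confinement size:
   Δx ≈ L = 4.716e-09 m

2. From ΔxΔp ≥ ℏ/2, the minimum momentum uncertainty is:
   Δp ≈ ℏ/(2L) = 1.118e-26 kg·m/s

3. The kinetic energy is approximately:
   KE ≈ (Δp)²/(2m) = (1.118e-26)²/(2 × 1.673e-27 kg)
   KE ≈ 3.737e-26 J = 233.242 neV

This is an order-of-magnitude estimate of the ground state energy.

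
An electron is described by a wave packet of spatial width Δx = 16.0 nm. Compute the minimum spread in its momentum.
3.296 × 10^-27 kg·m/s

For a wave packet, the spatial width Δx and momentum spread Δp are related by the uncertainty principle:
ΔxΔp ≥ ℏ/2

The minimum momentum spread is:
Δp_min = ℏ/(2Δx)
Δp_min = (1.055e-34 J·s) / (2 × 1.600e-08 m)
Δp_min = 3.296e-27 kg·m/s

A wave packet cannot have both a well-defined position and well-defined momentum.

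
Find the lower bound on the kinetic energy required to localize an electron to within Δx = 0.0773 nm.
1.594 eV

Localizing a particle requires giving it sufficient momentum uncertainty:

1. From uncertainty principle: Δp ≥ ℏ/(2Δx)
   Δp_min = (1.055e-34 J·s) / (2 × 7.730e-11 m)
   Δp_min = 6.821e-25 kg·m/s

2. This momentum uncertainty corresponds to kinetic energy:
   KE ≈ (Δp)²/(2m) = (6.821e-25)²/(2 × 9.109e-31 kg)
   KE = 2.554e-19 J = 1.594 eV

Tighter localization requires more energy.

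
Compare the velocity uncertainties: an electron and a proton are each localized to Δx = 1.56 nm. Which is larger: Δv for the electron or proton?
The electron has the larger minimum velocity uncertainty, by a ratio of 1836.2.

For both particles, Δp_min = ℏ/(2Δx) = 3.380e-26 kg·m/s (same for both).

The velocity uncertainty is Δv = Δp/m:
- electron: Δv = 3.380e-26 / 9.109e-31 = 3.711e+04 m/s = 37.105 km/s
- proton: Δv = 3.380e-26 / 1.673e-27 = 2.021e+01 m/s = 20.208 m/s

Ratio: 3.711e+04 / 2.021e+01 = 1836.2

The lighter particle has larger velocity uncertainty because Δv ∝ 1/m.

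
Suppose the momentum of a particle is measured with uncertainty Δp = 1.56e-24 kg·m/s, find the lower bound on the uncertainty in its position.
33.800 pm

Using the Heisenberg uncertainty principle:
ΔxΔp ≥ ℏ/2

The minimum uncertainty in position is:
Δx_min = ℏ/(2Δp)
Δx_min = (1.055e-34 J·s) / (2 × 1.560e-24 kg·m/s)
Δx_min = 3.380e-11 m = 33.800 pm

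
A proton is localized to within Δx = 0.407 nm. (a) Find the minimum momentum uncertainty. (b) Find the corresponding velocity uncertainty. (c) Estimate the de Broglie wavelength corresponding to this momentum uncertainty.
(a) Δp_min = 1.296 × 10^-25 kg·m/s
(b) Δv_min = 77.456 m/s
(c) λ_dB = 5.115 nm

Step-by-step:

(a) From the uncertainty principle:
Δp_min = ℏ/(2Δx) = (1.055e-34 J·s)/(2 × 4.070e-10 m) = 1.296e-25 kg·m/s

(b) The velocity uncertainty:
Δv = Δp/m = (1.296e-25 kg·m/s)/(1.673e-27 kg) = 7.746e+01 m/s = 77.456 m/s

(c) The de Broglie wavelength for this momentum:
λ = h/p = (6.626e-34 J·s)/(1.296e-25 kg·m/s) = 5.115e-09 m = 5.115 nm

Note: The de Broglie wavelength is comparable to the localization size, as expected from wave-particle duality.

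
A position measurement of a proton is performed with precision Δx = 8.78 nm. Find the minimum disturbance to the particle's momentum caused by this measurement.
6.006 × 10^-27 kg·m/s

The uncertainty principle implies that measuring position disturbs momentum:
ΔxΔp ≥ ℏ/2

When we measure position with precision Δx, we necessarily introduce a momentum uncertainty:
Δp ≥ ℏ/(2Δx)
Δp_min = (1.055e-34 J·s) / (2 × 8.780e-09 m)
Δp_min = 6.006e-27 kg·m/s

The more precisely we measure position, the greater the momentum disturbance.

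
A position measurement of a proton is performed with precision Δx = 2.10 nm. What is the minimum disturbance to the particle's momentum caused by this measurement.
2.511 × 10^-26 kg·m/s

The uncertainty principle implies that measuring position disturbs momentum:
ΔxΔp ≥ ℏ/2

When we measure position with precision Δx, we necessarily introduce a momentum uncertainty:
Δp ≥ ℏ/(2Δx)
Δp_min = (1.055e-34 J·s) / (2 × 2.100e-09 m)
Δp_min = 2.511e-26 kg·m/s

The more precisely we measure position, the greater the momentum disturbance.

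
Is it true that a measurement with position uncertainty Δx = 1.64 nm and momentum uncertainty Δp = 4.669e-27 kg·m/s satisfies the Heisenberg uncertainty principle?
No, it violates the uncertainty principle (impossible measurement).

Calculate the product ΔxΔp:
ΔxΔp = (1.640e-09 m) × (4.669e-27 kg·m/s)
ΔxΔp = 7.657e-36 J·s

Compare to the minimum allowed value ℏ/2:
ℏ/2 = 5.273e-35 J·s

Since ΔxΔp = 7.657e-36 J·s < 5.273e-35 J·s = ℏ/2,
the measurement violates the uncertainty principle.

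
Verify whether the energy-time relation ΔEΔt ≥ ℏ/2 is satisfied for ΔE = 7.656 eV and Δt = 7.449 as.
No, it violates the uncertainty relation.

Calculate the product ΔEΔt:
ΔE = 7.656 eV = 1.227e-18 J
ΔEΔt = (1.227e-18 J) × (7.449e-18 s)
ΔEΔt = 9.137e-36 J·s

Compare to the minimum allowed value ℏ/2:
ℏ/2 = 5.273e-35 J·s

Since ΔEΔt = 9.137e-36 J·s < 5.273e-35 J·s = ℏ/2,
this violates the uncertainty relation.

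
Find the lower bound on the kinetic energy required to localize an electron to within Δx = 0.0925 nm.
1.113 eV

Localizing a particle requires giving it sufficient momentum uncertainty:

1. From uncertainty principle: Δp ≥ ℏ/(2Δx)
   Δp_min = (1.055e-34 J·s) / (2 × 9.250e-11 m)
   Δp_min = 5.700e-25 kg·m/s

2. This momentum uncertainty corresponds to kinetic energy:
   KE ≈ (Δp)²/(2m) = (5.700e-25)²/(2 × 9.109e-31 kg)
   KE = 1.784e-19 J = 1.113 eV

Tighter localization requires more energy.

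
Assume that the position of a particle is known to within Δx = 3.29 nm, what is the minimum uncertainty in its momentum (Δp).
1.603 × 10^-26 kg·m/s

Using the Heisenberg uncertainty principle:
ΔxΔp ≥ ℏ/2

The minimum uncertainty in momentum is:
Δp_min = ℏ/(2Δx)
Δp_min = (1.055e-34 J·s) / (2 × 3.290e-09 m)
Δp_min = 1.603e-26 kg·m/s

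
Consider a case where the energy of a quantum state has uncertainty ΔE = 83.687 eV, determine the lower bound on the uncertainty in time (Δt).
3.933 as

Using the energy-time uncertainty principle:
ΔEΔt ≥ ℏ/2

The minimum uncertainty in time is:
Δt_min = ℏ/(2ΔE)
Δt_min = (1.055e-34 J·s) / (2 × 1.341e-17 J)
Δt_min = 3.933e-18 s = 3.933 as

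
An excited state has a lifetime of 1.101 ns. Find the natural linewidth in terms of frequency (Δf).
72.277 MHz

Using the energy-time uncertainty principle and E = hf:
ΔEΔt ≥ ℏ/2
hΔf·Δt ≥ ℏ/2

The minimum frequency uncertainty is:
Δf = ℏ/(2hτ) = 1/(4πτ)
Δf = 1/(4π × 1.101e-09 s)
Δf = 7.228e+07 Hz = 72.277 MHz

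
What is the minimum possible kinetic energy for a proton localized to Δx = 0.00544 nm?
175.290 meV

Localizing a particle requires giving it sufficient momentum uncertainty:

1. From uncertainty principle: Δp ≥ ℏ/(2Δx)
   Δp_min = (1.055e-34 J·s) / (2 × 5.440e-12 m)
   Δp_min = 9.693e-24 kg·m/s

2. This momentum uncertainty corresponds to kinetic energy:
   KE ≈ (Δp)²/(2m) = (9.693e-24)²/(2 × 1.673e-27 kg)
   KE = 2.808e-20 J = 175.290 meV

Tighter localization requires more energy.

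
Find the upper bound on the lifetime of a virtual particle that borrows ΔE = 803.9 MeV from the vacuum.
4.094 × 10^-25 s

Using the energy-time uncertainty principle:
ΔEΔt ≥ ℏ/2

For a virtual particle borrowing energy ΔE, the maximum lifetime is:
Δt_max = ℏ/(2ΔE)

Converting energy:
ΔE = 803.9 MeV = 1.288e-10 J

Δt_max = (1.055e-34 J·s) / (2 × 1.288e-10 J)
Δt_max = 4.094e-25 s = 4.094 × 10^-25 s

Virtual particles with higher borrowed energy exist for shorter times.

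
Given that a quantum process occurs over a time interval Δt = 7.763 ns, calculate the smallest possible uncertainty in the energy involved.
42.394 neV

Using the energy-time uncertainty principle:
ΔEΔt ≥ ℏ/2

The minimum uncertainty in energy is:
ΔE_min = ℏ/(2Δt)
ΔE_min = (1.055e-34 J·s) / (2 × 7.763e-09 s)
ΔE_min = 6.792e-27 J = 42.394 neV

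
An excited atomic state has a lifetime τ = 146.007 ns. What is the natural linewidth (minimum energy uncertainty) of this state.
2.254 neV

Using the energy-time uncertainty principle:
ΔEΔt ≥ ℏ/2

The lifetime τ represents the time uncertainty Δt.
The natural linewidth (minimum energy uncertainty) is:

ΔE = ℏ/(2τ)
ΔE = (1.055e-34 J·s) / (2 × 1.460e-07 s)
ΔE = 3.611e-28 J = 2.254 neV

This natural linewidth limits the precision of spectroscopic measurements.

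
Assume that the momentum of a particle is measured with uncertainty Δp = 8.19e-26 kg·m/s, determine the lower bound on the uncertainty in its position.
643.817 pm

Using the Heisenberg uncertainty principle:
ΔxΔp ≥ ℏ/2

The minimum uncertainty in position is:
Δx_min = ℏ/(2Δp)
Δx_min = (1.055e-34 J·s) / (2 × 8.190e-26 kg·m/s)
Δx_min = 6.438e-10 m = 643.817 pm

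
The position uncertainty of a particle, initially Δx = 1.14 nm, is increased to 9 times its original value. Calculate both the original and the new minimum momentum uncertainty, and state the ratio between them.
Original Δp_min = 4.625 × 10^-26 kg·m/s; new Δp'_min = 5.139 × 10^-27 kg·m/s; ratio Δp'_min/Δp_min = 1/9.

From the uncertainty principle ΔxΔp ≥ ℏ/2, the minimum momentum uncertainty is Δp_min = ℏ/(2Δx).

Original (Δx = 1.14 nm = 1.140e-09 m):
Δp_min = (1.055e-34 J·s)/(2 × 1.140e-09 m) = 4.625e-26 kg·m/s

When Δx → 9Δx:
Δp'_min = ℏ/(2 × 9Δx) = (1/9) × ℏ/(2Δx) = (1/9) × Δp_min
Δp'_min = 1/9 × 4.625e-26 kg·m/s = 5.139e-27 kg·m/s

Since Δp_min ∝ 1/Δx, when Δx is increased to 9 times its original value, Δp_min decreases to 1/9 of its original value.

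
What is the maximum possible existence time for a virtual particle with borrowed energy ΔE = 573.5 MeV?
5.739 × 10^-25 s

Using the energy-time uncertainty principle:
ΔEΔt ≥ ℏ/2

For a virtual particle borrowing energy ΔE, the maximum lifetime is:
Δt_max = ℏ/(2ΔE)

Converting energy:
ΔE = 573.5 MeV = 9.188e-11 J

Δt_max = (1.055e-34 J·s) / (2 × 9.188e-11 J)
Δt_max = 5.739e-25 s = 5.739 × 10^-25 s

Virtual particles with higher borrowed energy exist for shorter times.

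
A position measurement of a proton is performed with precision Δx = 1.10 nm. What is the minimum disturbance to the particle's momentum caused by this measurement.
4.794 × 10^-26 kg·m/s

The uncertainty principle implies that measuring position disturbs momentum:
ΔxΔp ≥ ℏ/2

When we measure position with precision Δx, we necessarily introduce a momentum uncertainty:
Δp ≥ ℏ/(2Δx)
Δp_min = (1.055e-34 J·s) / (2 × 1.100e-09 m)
Δp_min = 4.794e-26 kg·m/s

The more precisely we measure position, the greater the momentum disturbance.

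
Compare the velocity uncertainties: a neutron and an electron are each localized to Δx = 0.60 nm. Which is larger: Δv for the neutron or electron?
The electron has the larger minimum velocity uncertainty, by a ratio of 1838.7.

For both particles, Δp_min = ℏ/(2Δx) = 8.788e-26 kg·m/s (same for both).

The velocity uncertainty is Δv = Δp/m:
- neutron: Δv = 8.788e-26 / 1.675e-27 = 5.247e+01 m/s = 52.469 m/s
- electron: Δv = 8.788e-26 / 9.109e-31 = 9.647e+04 m/s = 96.473 km/s

Ratio: 9.647e+04 / 5.247e+01 = 1838.7

The lighter particle has larger velocity uncertainty because Δv ∝ 1/m.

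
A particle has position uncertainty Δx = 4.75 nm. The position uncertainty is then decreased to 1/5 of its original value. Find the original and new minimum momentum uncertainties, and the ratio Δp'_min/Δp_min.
Original Δp_min = 1.110 × 10^-26 kg·m/s; new Δp'_min = 5.550 × 10^-26 kg·m/s; ratio Δp'_min/Δp_min = 5.

From the uncertainty principle ΔxΔp ≥ ℏ/2, the minimum momentum uncertainty is Δp_min = ℏ/(2Δx).

Original (Δx = 4.75 nm = 4.750e-09 m):
Δp_min = (1.055e-34 J·s)/(2 × 4.750e-09 m) = 1.110e-26 kg·m/s

When Δx → (1/5)Δx:
Δp'_min = ℏ/(2 × (1/5)Δx) = 5 × ℏ/(2Δx) = 5 × Δp_min
Δp'_min = 5 × 1.110e-26 kg·m/s = 5.550e-26 kg·m/s

Since Δp_min ∝ 1/Δx, when Δx is decreased to 1/5 of its original value, Δp_min increases to 5 times its original value.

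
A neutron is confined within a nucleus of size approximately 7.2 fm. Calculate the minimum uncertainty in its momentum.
7.323 × 10^-21 kg·m/s

Using the Heisenberg uncertainty principle:
ΔxΔp ≥ ℏ/2

With Δx ≈ L = 7.200e-15 m (the confinement size):
Δp_min = ℏ/(2Δx)
Δp_min = (1.055e-34 J·s) / (2 × 7.200e-15 m)
Δp_min = 7.323e-21 kg·m/s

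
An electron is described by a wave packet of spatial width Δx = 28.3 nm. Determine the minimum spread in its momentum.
1.863 × 10^-27 kg·m/s

For a wave packet, the spatial width Δx and momentum spread Δp are related by the uncertainty principle:
ΔxΔp ≥ ℏ/2

The minimum momentum spread is:
Δp_min = ℏ/(2Δx)
Δp_min = (1.055e-34 J·s) / (2 × 2.830e-08 m)
Δp_min = 1.863e-27 kg·m/s

A wave packet cannot have both a well-defined position and well-defined momentum.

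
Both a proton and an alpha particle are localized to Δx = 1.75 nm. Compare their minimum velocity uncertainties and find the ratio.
The proton has the larger minimum velocity uncertainty, by a ratio of 4.0.

For both particles, Δp_min = ℏ/(2Δx) = 3.013e-26 kg·m/s (same for both).

The velocity uncertainty is Δv = Δp/m:
- proton: Δv = 3.013e-26 / 1.673e-27 = 1.801e+01 m/s = 18.014 m/s
- alpha particle: Δv = 3.013e-26 / 6.645e-27 = 4.535e+00 m/s = 4.535 m/s

Ratio: 1.801e+01 / 4.535e+00 = 4.0

The lighter particle has larger velocity uncertainty because Δv ∝ 1/m.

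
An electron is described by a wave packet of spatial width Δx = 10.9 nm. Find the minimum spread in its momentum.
4.837 × 10^-27 kg·m/s

For a wave packet, the spatial width Δx and momentum spread Δp are related by the uncertainty principle:
ΔxΔp ≥ ℏ/2

The minimum momentum spread is:
Δp_min = ℏ/(2Δx)
Δp_min = (1.055e-34 J·s) / (2 × 1.090e-08 m)
Δp_min = 4.837e-27 kg·m/s

A wave packet cannot have both a well-defined position and well-defined momentum.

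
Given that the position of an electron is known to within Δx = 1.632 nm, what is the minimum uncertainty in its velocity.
35.468 km/s

Using the Heisenberg uncertainty principle and Δp = mΔv:
ΔxΔp ≥ ℏ/2
Δx(mΔv) ≥ ℏ/2

The minimum uncertainty in velocity is:
Δv_min = ℏ/(2mΔx)
Δv_min = (1.055e-34 J·s) / (2 × 9.109e-31 kg × 1.632e-09 m)
Δv_min = 3.547e+04 m/s = 35.468 km/s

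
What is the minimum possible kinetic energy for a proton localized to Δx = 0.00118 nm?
3.726 eV

Localizing a particle requires giving it sufficient momentum uncertainty:

1. From uncertainty principle: Δp ≥ ℏ/(2Δx)
   Δp_min = (1.055e-34 J·s) / (2 × 1.180e-12 m)
   Δp_min = 4.469e-23 kg·m/s

2. This momentum uncertainty corresponds to kinetic energy:
   KE ≈ (Δp)²/(2m) = (4.469e-23)²/(2 × 1.673e-27 kg)
   KE = 5.969e-19 J = 3.726 eV

Tighter localization requires more energy.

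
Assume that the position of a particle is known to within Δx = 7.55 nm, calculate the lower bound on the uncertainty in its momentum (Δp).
6.984 × 10^-27 kg·m/s

Using the Heisenberg uncertainty principle:
ΔxΔp ≥ ℏ/2

The minimum uncertainty in momentum is:
Δp_min = ℏ/(2Δx)
Δp_min = (1.055e-34 J·s) / (2 × 7.550e-09 m)
Δp_min = 6.984e-27 kg·m/s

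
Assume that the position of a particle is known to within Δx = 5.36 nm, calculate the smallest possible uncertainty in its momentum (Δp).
9.837 × 10^-27 kg·m/s

Using the Heisenberg uncertainty principle:
ΔxΔp ≥ ℏ/2

The minimum uncertainty in momentum is:
Δp_min = ℏ/(2Δx)
Δp_min = (1.055e-34 J·s) / (2 × 5.360e-09 m)
Δp_min = 9.837e-27 kg·m/s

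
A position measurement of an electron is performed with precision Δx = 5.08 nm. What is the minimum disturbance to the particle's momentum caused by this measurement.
1.038 × 10^-26 kg·m/s

The uncertainty principle implies that measuring position disturbs momentum:
ΔxΔp ≥ ℏ/2

When we measure position with precision Δx, we necessarily introduce a momentum uncertainty:
Δp ≥ ℏ/(2Δx)
Δp_min = (1.055e-34 J·s) / (2 × 5.080e-09 m)
Δp_min = 1.038e-26 kg·m/s

The more precisely we measure position, the greater the momentum disturbance.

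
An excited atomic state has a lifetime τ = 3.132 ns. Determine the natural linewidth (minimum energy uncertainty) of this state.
105.079 neV

Using the energy-time uncertainty principle:
ΔEΔt ≥ ℏ/2

The lifetime τ represents the time uncertainty Δt.
The natural linewidth (minimum energy uncertainty) is:

ΔE = ℏ/(2τ)
ΔE = (1.055e-34 J·s) / (2 × 3.132e-09 s)
ΔE = 1.684e-26 J = 105.079 neV

This natural linewidth limits the precision of spectroscopic measurements.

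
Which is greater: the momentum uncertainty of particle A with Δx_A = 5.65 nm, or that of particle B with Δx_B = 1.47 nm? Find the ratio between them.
Particle B has the larger minimum momentum uncertainty, by a factor of 3.84.

For each particle, the minimum momentum uncertainty is Δp_min = ℏ/(2Δx):

Particle A: Δp_A = ℏ/(2×5.650e-09 m) = 9.332e-27 kg·m/s
Particle B: Δp_B = ℏ/(2×1.470e-09 m) = 3.587e-26 kg·m/s

Ratio: Δp_B/Δp_A = 3.84

Since Δp_min ∝ 1/Δx, the particle with smaller position uncertainty (B) has larger momentum uncertainty.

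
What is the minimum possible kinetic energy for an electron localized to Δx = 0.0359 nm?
7.391 eV

Localizing a particle requires giving it sufficient momentum uncertainty:

1. From uncertainty principle: Δp ≥ ℏ/(2Δx)
   Δp_min = (1.055e-34 J·s) / (2 × 3.590e-11 m)
   Δp_min = 1.469e-24 kg·m/s

2. This momentum uncertainty corresponds to kinetic energy:
   KE ≈ (Δp)²/(2m) = (1.469e-24)²/(2 × 9.109e-31 kg)
   KE = 1.184e-18 J = 7.391 eV

Tighter localization requires more energy.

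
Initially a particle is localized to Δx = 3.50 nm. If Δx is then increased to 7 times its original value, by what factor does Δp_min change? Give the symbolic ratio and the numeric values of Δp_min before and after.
Original Δp_min = 1.507 × 10^-26 kg·m/s; new Δp'_min = 2.152 × 10^-27 kg·m/s; ratio Δp'_min/Δp_min = 1/7.

From the uncertainty principle ΔxΔp ≥ ℏ/2, the minimum momentum uncertainty is Δp_min = ℏ/(2Δx).

Original (Δx = 3.50 nm = 3.500e-09 m):
Δp_min = (1.055e-34 J·s)/(2 × 3.500e-09 m) = 1.507e-26 kg·m/s

When Δx → 7Δx:
Δp'_min = ℏ/(2 × 7Δx) = (1/7) × ℏ/(2Δx) = (1/7) × Δp_min
Δp'_min = 1/7 × 1.507e-26 kg·m/s = 2.152e-27 kg·m/s

Since Δp_min ∝ 1/Δx, when Δx is increased to 7 times its original value, Δp_min decreases to 1/7 of its original value.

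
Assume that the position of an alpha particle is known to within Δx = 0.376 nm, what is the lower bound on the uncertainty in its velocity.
21.105 m/s

Using the Heisenberg uncertainty principle and Δp = mΔv:
ΔxΔp ≥ ℏ/2
Δx(mΔv) ≥ ℏ/2

The minimum uncertainty in velocity is:
Δv_min = ℏ/(2mΔx)
Δv_min = (1.055e-34 J·s) / (2 × 6.645e-27 kg × 3.760e-10 m)
Δv_min = 2.111e+01 m/s = 21.105 m/s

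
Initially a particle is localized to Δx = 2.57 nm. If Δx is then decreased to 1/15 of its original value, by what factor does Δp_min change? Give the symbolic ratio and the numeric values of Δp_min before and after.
Original Δp_min = 2.052 × 10^-26 kg·m/s; new Δp'_min = 3.078 × 10^-25 kg·m/s; ratio Δp'_min/Δp_min = 15.

From the uncertainty principle ΔxΔp ≥ ℏ/2, the minimum momentum uncertainty is Δp_min = ℏ/(2Δx).

Original (Δx = 2.57 nm = 2.570e-09 m):
Δp_min = (1.055e-34 J·s)/(2 × 2.570e-09 m) = 2.052e-26 kg·m/s

When Δx → (1/15)Δx:
Δp'_min = ℏ/(2 × (1/15)Δx) = 15 × ℏ/(2Δx) = 15 × Δp_min
Δp'_min = 15 × 2.052e-26 kg·m/s = 3.078e-25 kg·m/s

Since Δp_min ∝ 1/Δx, when Δx is decreased to 1/15 of its original value, Δp_min increases to 15 times its original value.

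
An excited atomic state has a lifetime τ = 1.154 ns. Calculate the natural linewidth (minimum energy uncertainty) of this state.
285.187 neV

Using the energy-time uncertainty principle:
ΔEΔt ≥ ℏ/2

The lifetime τ represents the time uncertainty Δt.
The natural linewidth (minimum energy uncertainty) is:

ΔE = ℏ/(2τ)
ΔE = (1.055e-34 J·s) / (2 × 1.154e-09 s)
ΔE = 4.569e-26 J = 285.187 neV

This natural linewidth limits the precision of spectroscopic measurements.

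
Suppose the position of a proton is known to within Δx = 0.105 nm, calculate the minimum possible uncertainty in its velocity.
300.233 m/s

Using the Heisenberg uncertainty principle and Δp = mΔv:
ΔxΔp ≥ ℏ/2
Δx(mΔv) ≥ ℏ/2

The minimum uncertainty in velocity is:
Δv_min = ℏ/(2mΔx)
Δv_min = (1.055e-34 J·s) / (2 × 1.673e-27 kg × 1.050e-10 m)
Δv_min = 3.002e+02 m/s = 300.233 m/s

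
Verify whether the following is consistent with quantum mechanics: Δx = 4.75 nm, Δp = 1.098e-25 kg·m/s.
Yes, it satisfies the uncertainty principle.

Calculate the product ΔxΔp:
ΔxΔp = (4.750e-09 m) × (1.098e-25 kg·m/s)
ΔxΔp = 5.216e-34 J·s

Compare to the minimum allowed value ℏ/2:
ℏ/2 = 5.273e-35 J·s

Since ΔxΔp = 5.216e-34 J·s ≥ 5.273e-35 J·s = ℏ/2,
the measurement satisfies the uncertainty principle.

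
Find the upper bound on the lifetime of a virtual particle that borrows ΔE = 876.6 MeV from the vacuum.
3.754 × 10^-25 s

Using the energy-time uncertainty principle:
ΔEΔt ≥ ℏ/2

For a virtual particle borrowing energy ΔE, the maximum lifetime is:
Δt_max = ℏ/(2ΔE)

Converting energy:
ΔE = 876.6 MeV = 1.404e-10 J

Δt_max = (1.055e-34 J·s) / (2 × 1.404e-10 J)
Δt_max = 3.754e-25 s = 3.754 × 10^-25 s

Virtual particles with higher borrowed energy exist for shorter times.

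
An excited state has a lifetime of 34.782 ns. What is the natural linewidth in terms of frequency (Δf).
2.288 MHz

Using the energy-time uncertainty principle and E = hf:
ΔEΔt ≥ ℏ/2
hΔf·Δt ≥ ℏ/2

The minimum frequency uncertainty is:
Δf = ℏ/(2hτ) = 1/(4πτ)
Δf = 1/(4π × 3.478e-08 s)
Δf = 2.288e+06 Hz = 2.288 MHz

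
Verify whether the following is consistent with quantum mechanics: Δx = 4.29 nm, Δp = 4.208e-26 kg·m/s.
Yes, it satisfies the uncertainty principle.

Calculate the product ΔxΔp:
ΔxΔp = (4.290e-09 m) × (4.208e-26 kg·m/s)
ΔxΔp = 1.805e-34 J·s

Compare to the minimum allowed value ℏ/2:
ℏ/2 = 5.273e-35 J·s

Since ΔxΔp = 1.805e-34 J·s ≥ 5.273e-35 J·s = ℏ/2,
the measurement satisfies the uncertainty principle.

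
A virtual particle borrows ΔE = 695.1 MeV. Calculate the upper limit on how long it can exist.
4.735 × 10^-25 s

Using the energy-time uncertainty principle:
ΔEΔt ≥ ℏ/2

For a virtual particle borrowing energy ΔE, the maximum lifetime is:
Δt_max = ℏ/(2ΔE)

Converting energy:
ΔE = 695.1 MeV = 1.114e-10 J

Δt_max = (1.055e-34 J·s) / (2 × 1.114e-10 J)
Δt_max = 4.735e-25 s = 4.735 × 10^-25 s

Virtual particles with higher borrowed energy exist for shorter times.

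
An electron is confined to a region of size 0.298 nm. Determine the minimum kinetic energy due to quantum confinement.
107.258 meV

Using the uncertainty principle:

1. Position uncertainty: Δx ≈ 2.980e-10 m
2. Minimum momentum uncertainty: Δp = ℏ/(2Δx) = 1.769e-25 kg·m/s
3. Minimum kinetic energy:
   KE = (Δp)²/(2m) = (1.769e-25)²/(2 × 9.109e-31 kg)
   KE = 1.718e-20 J = 107.258 meV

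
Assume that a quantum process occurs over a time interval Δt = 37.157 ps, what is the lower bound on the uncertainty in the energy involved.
8.857 μeV

Using the energy-time uncertainty principle:
ΔEΔt ≥ ℏ/2

The minimum uncertainty in energy is:
ΔE_min = ℏ/(2Δt)
ΔE_min = (1.055e-34 J·s) / (2 × 3.716e-11 s)
ΔE_min = 1.419e-24 J = 8.857 μeV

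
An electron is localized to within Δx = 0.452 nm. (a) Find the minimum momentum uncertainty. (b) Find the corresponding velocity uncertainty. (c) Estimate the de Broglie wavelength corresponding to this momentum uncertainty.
(a) Δp_min = 1.167 × 10^-25 kg·m/s
(b) Δv_min = 128.062 km/s
(c) λ_dB = 5.680 nm

Step-by-step:

(a) From the uncertainty principle:
Δp_min = ℏ/(2Δx) = (1.055e-34 J·s)/(2 × 4.520e-10 m) = 1.167e-25 kg·m/s

(b) The velocity uncertainty:
Δv = Δp/m = (1.167e-25 kg·m/s)/(9.109e-31 kg) = 1.281e+05 m/s = 128.062 km/s

(c) The de Broglie wavelength for this momentum:
λ = h/p = (6.626e-34 J·s)/(1.167e-25 kg·m/s) = 5.680e-09 m = 5.680 nm

Note: The de Broglie wavelength is comparable to the localization size, as expected from wave-particle duality.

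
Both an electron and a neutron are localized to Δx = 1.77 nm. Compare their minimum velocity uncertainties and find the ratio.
The electron has the larger minimum velocity uncertainty, by a ratio of 1838.7.

For both particles, Δp_min = ℏ/(2Δx) = 2.979e-26 kg·m/s (same for both).

The velocity uncertainty is Δv = Δp/m:
- electron: Δv = 2.979e-26 / 9.109e-31 = 3.270e+04 m/s = 32.703 km/s
- neutron: Δv = 2.979e-26 / 1.675e-27 = 1.779e+01 m/s = 17.786 m/s

Ratio: 3.270e+04 / 1.779e+01 = 1838.7

The lighter particle has larger velocity uncertainty because Δv ∝ 1/m.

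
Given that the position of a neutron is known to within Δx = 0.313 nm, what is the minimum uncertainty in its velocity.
100.579 m/s

Using the Heisenberg uncertainty principle and Δp = mΔv:
ΔxΔp ≥ ℏ/2
Δx(mΔv) ≥ ℏ/2

The minimum uncertainty in velocity is:
Δv_min = ℏ/(2mΔx)
Δv_min = (1.055e-34 J·s) / (2 × 1.675e-27 kg × 3.130e-10 m)
Δv_min = 1.006e+02 m/s = 100.579 m/s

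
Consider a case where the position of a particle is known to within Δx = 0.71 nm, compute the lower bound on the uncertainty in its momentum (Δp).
7.427 × 10^-26 kg·m/s

Using the Heisenberg uncertainty principle:
ΔxΔp ≥ ℏ/2

The minimum uncertainty in momentum is:
Δp_min = ℏ/(2Δx)
Δp_min = (1.055e-34 J·s) / (2 × 7.100e-10 m)
Δp_min = 7.427e-26 kg·m/s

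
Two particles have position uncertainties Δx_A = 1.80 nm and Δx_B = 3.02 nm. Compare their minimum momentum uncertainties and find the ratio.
Particle A has the larger minimum momentum uncertainty, by a factor of 1.68.

For each particle, the minimum momentum uncertainty is Δp_min = ℏ/(2Δx):

Particle A: Δp_A = ℏ/(2×1.800e-09 m) = 2.929e-26 kg·m/s
Particle B: Δp_B = ℏ/(2×3.020e-09 m) = 1.746e-26 kg·m/s

Ratio: Δp_A/Δp_B = 1.68

Since Δp_min ∝ 1/Δx, the particle with smaller position uncertainty (A) has larger momentum uncertainty.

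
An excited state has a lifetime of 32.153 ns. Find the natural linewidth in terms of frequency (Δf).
2.475 MHz

Using the energy-time uncertainty principle and E = hf:
ΔEΔt ≥ ℏ/2
hΔf·Δt ≥ ℏ/2

The minimum frequency uncertainty is:
Δf = ℏ/(2hτ) = 1/(4πτ)
Δf = 1/(4π × 3.215e-08 s)
Δf = 2.475e+06 Hz = 2.475 MHz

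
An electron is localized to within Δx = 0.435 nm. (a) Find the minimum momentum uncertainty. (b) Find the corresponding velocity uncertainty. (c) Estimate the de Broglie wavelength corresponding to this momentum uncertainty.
(a) Δp_min = 1.212 × 10^-25 kg·m/s
(b) Δv_min = 133.066 km/s
(c) λ_dB = 5.466 nm

Step-by-step:

(a) From the uncertainty principle:
Δp_min = ℏ/(2Δx) = (1.055e-34 J·s)/(2 × 4.350e-10 m) = 1.212e-25 kg·m/s

(b) The velocity uncertainty:
Δv = Δp/m = (1.212e-25 kg·m/s)/(9.109e-31 kg) = 1.331e+05 m/s = 133.066 km/s

(c) The de Broglie wavelength for this momentum:
λ = h/p = (6.626e-34 J·s)/(1.212e-25 kg·m/s) = 5.466e-09 m = 5.466 nm

Note: The de Broglie wavelength is comparable to the localization size, as expected from wave-particle duality.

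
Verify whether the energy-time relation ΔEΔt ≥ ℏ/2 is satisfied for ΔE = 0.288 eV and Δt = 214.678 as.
No, it violates the uncertainty relation.

Calculate the product ΔEΔt:
ΔE = 0.288 eV = 4.614e-20 J
ΔEΔt = (4.614e-20 J) × (2.147e-16 s)
ΔEΔt = 9.906e-36 J·s

Compare to the minimum allowed value ℏ/2:
ℏ/2 = 5.273e-35 J·s

Since ΔEΔt = 9.906e-36 J·s < 5.273e-35 J·s = ℏ/2,
this violates the uncertainty relation.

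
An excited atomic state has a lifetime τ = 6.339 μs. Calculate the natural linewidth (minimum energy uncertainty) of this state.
51.918 peV

Using the energy-time uncertainty principle:
ΔEΔt ≥ ℏ/2

The lifetime τ represents the time uncertainty Δt.
The natural linewidth (minimum energy uncertainty) is:

ΔE = ℏ/(2τ)
ΔE = (1.055e-34 J·s) / (2 × 6.339e-06 s)
ΔE = 8.318e-30 J = 51.918 peV

This natural linewidth limits the precision of spectroscopic measurements.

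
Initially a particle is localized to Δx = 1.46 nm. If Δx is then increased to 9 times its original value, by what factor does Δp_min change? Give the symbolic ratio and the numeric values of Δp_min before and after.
Original Δp_min = 3.612 × 10^-26 kg·m/s; new Δp'_min = 4.013 × 10^-27 kg·m/s; ratio Δp'_min/Δp_min = 1/9.

From the uncertainty principle ΔxΔp ≥ ℏ/2, the minimum momentum uncertainty is Δp_min = ℏ/(2Δx).

Original (Δx = 1.46 nm = 1.460e-09 m):
Δp_min = (1.055e-34 J·s)/(2 × 1.460e-09 m) = 3.612e-26 kg·m/s

When Δx → 9Δx:
Δp'_min = ℏ/(2 × 9Δx) = (1/9) × ℏ/(2Δx) = (1/9) × Δp_min
Δp'_min = 1/9 × 3.612e-26 kg·m/s = 4.013e-27 kg·m/s

Since Δp_min ∝ 1/Δx, when Δx is increased to 9 times its original value, Δp_min decreases to 1/9 of its original value.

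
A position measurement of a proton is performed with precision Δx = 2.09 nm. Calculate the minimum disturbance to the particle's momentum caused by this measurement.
2.523 × 10^-26 kg·m/s

The uncertainty principle implies that measuring position disturbs momentum:
ΔxΔp ≥ ℏ/2

When we measure position with precision Δx, we necessarily introduce a momentum uncertainty:
Δp ≥ ℏ/(2Δx)
Δp_min = (1.055e-34 J·s) / (2 × 2.090e-09 m)
Δp_min = 2.523e-26 kg·m/s

The more precisely we measure position, the greater the momentum disturbance.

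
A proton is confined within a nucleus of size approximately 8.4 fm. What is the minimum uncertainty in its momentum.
6.277 × 10^-21 kg·m/s

Using the Heisenberg uncertainty principle:
ΔxΔp ≥ ℏ/2

With Δx ≈ L = 8.400e-15 m (the confinement size):
Δp_min = ℏ/(2Δx)
Δp_min = (1.055e-34 J·s) / (2 × 8.400e-15 m)
Δp_min = 6.277e-21 kg·m/s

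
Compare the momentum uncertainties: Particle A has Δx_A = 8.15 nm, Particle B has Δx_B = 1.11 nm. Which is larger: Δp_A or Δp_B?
Particle B has the larger minimum momentum uncertainty, by a factor of 7.34.

For each particle, the minimum momentum uncertainty is Δp_min = ℏ/(2Δx):

Particle A: Δp_A = ℏ/(2×8.150e-09 m) = 6.470e-27 kg·m/s
Particle B: Δp_B = ℏ/(2×1.110e-09 m) = 4.750e-26 kg·m/s

Ratio: Δp_B/Δp_A = 7.34

Since Δp_min ∝ 1/Δx, the particle with smaller position uncertainty (B) has larger momentum uncertainty.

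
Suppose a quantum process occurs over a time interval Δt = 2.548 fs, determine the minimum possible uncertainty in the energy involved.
129.162 meV

Using the energy-time uncertainty principle:
ΔEΔt ≥ ℏ/2

The minimum uncertainty in energy is:
ΔE_min = ℏ/(2Δt)
ΔE_min = (1.055e-34 J·s) / (2 × 2.548e-15 s)
ΔE_min = 2.069e-20 J = 129.162 meV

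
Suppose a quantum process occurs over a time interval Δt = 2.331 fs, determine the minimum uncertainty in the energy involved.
141.187 meV

Using the energy-time uncertainty principle:
ΔEΔt ≥ ℏ/2

The minimum uncertainty in energy is:
ΔE_min = ℏ/(2Δt)
ΔE_min = (1.055e-34 J·s) / (2 × 2.331e-15 s)
ΔE_min = 2.262e-20 J = 141.187 meV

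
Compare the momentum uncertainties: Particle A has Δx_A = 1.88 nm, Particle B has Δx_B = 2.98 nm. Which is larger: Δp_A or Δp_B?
Particle A has the larger minimum momentum uncertainty, by a factor of 1.59.

For each particle, the minimum momentum uncertainty is Δp_min = ℏ/(2Δx):

Particle A: Δp_A = ℏ/(2×1.880e-09 m) = 2.805e-26 kg·m/s
Particle B: Δp_B = ℏ/(2×2.980e-09 m) = 1.769e-26 kg·m/s

Ratio: Δp_A/Δp_B = 1.59

Since Δp_min ∝ 1/Δx, the particle with smaller position uncertainty (A) has larger momentum uncertainty.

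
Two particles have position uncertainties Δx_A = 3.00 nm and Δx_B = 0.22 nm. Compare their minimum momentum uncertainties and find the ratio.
Particle B has the larger minimum momentum uncertainty, by a factor of 13.64.

For each particle, the minimum momentum uncertainty is Δp_min = ℏ/(2Δx):

Particle A: Δp_A = ℏ/(2×3.000e-09 m) = 1.758e-26 kg·m/s
Particle B: Δp_B = ℏ/(2×2.200e-10 m) = 2.397e-25 kg·m/s

Ratio: Δp_B/Δp_A = 13.64

Since Δp_min ∝ 1/Δx, the particle with smaller position uncertainty (B) has larger momentum uncertainty.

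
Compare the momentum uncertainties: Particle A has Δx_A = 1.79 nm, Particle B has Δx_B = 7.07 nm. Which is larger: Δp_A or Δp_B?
Particle A has the larger minimum momentum uncertainty, by a factor of 3.95.

For each particle, the minimum momentum uncertainty is Δp_min = ℏ/(2Δx):

Particle A: Δp_A = ℏ/(2×1.790e-09 m) = 2.946e-26 kg·m/s
Particle B: Δp_B = ℏ/(2×7.070e-09 m) = 7.458e-27 kg·m/s

Ratio: Δp_A/Δp_B = 3.95

Since Δp_min ∝ 1/Δx, the particle with smaller position uncertainty (A) has larger momentum uncertainty.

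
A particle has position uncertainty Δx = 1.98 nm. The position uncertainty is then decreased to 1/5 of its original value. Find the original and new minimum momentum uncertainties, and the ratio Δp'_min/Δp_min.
Original Δp_min = 2.663 × 10^-26 kg·m/s; new Δp'_min = 1.332 × 10^-25 kg·m/s; ratio Δp'_min/Δp_min = 5.

From the uncertainty principle ΔxΔp ≥ ℏ/2, the minimum momentum uncertainty is Δp_min = ℏ/(2Δx).

Original (Δx = 1.98 nm = 1.980e-09 m):
Δp_min = (1.055e-34 J·s)/(2 × 1.980e-09 m) = 2.663e-26 kg·m/s

When Δx → (1/5)Δx:
Δp'_min = ℏ/(2 × (1/5)Δx) = 5 × ℏ/(2Δx) = 5 × Δp_min
Δp'_min = 5 × 2.663e-26 kg·m/s = 1.332e-25 kg·m/s

Since Δp_min ∝ 1/Δx, when Δx is decreased to 1/5 of its original value, Δp_min increases to 5 times its original value.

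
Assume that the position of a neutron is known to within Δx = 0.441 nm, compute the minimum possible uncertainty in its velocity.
71.386 m/s

Using the Heisenberg uncertainty principle and Δp = mΔv:
ΔxΔp ≥ ℏ/2
Δx(mΔv) ≥ ℏ/2

The minimum uncertainty in velocity is:
Δv_min = ℏ/(2mΔx)
Δv_min = (1.055e-34 J·s) / (2 × 1.675e-27 kg × 4.410e-10 m)
Δv_min = 7.139e+01 m/s = 71.386 m/s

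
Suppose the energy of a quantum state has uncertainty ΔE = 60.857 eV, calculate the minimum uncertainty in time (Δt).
5.408 as

Using the energy-time uncertainty principle:
ΔEΔt ≥ ℏ/2

The minimum uncertainty in time is:
Δt_min = ℏ/(2ΔE)
Δt_min = (1.055e-34 J·s) / (2 × 9.750e-18 J)
Δt_min = 5.408e-18 s = 5.408 as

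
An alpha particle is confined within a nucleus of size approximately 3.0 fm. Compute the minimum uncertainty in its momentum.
1.758 × 10^-20 kg·m/s

Using the Heisenberg uncertainty principle:
ΔxΔp ≥ ℏ/2

With Δx ≈ L = 3.000e-15 m (the confinement size):
Δp_min = ℏ/(2Δx)
Δp_min = (1.055e-34 J·s) / (2 × 3.000e-15 m)
Δp_min = 1.758e-20 kg·m/s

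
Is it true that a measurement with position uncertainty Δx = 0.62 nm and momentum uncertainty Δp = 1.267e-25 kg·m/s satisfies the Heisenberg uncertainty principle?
Yes, it satisfies the uncertainty principle.

Calculate the product ΔxΔp:
ΔxΔp = (6.200e-10 m) × (1.267e-25 kg·m/s)
ΔxΔp = 7.855e-35 J·s

Compare to the minimum allowed value ℏ/2:
ℏ/2 = 5.273e-35 J·s

Since ΔxΔp = 7.855e-35 J·s ≥ 5.273e-35 J·s = ℏ/2,
the measurement satisfies the uncertainty principle.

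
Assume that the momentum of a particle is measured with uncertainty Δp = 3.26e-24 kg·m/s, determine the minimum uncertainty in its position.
16.174 pm

Using the Heisenberg uncertainty principle:
ΔxΔp ≥ ℏ/2

The minimum uncertainty in position is:
Δx_min = ℏ/(2Δp)
Δx_min = (1.055e-34 J·s) / (2 × 3.260e-24 kg·m/s)
Δx_min = 1.617e-11 m = 16.174 pm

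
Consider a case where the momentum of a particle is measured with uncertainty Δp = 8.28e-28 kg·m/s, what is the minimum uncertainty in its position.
63.682 nm

Using the Heisenberg uncertainty principle:
ΔxΔp ≥ ℏ/2

The minimum uncertainty in position is:
Δx_min = ℏ/(2Δp)
Δx_min = (1.055e-34 J·s) / (2 × 8.280e-28 kg·m/s)
Δx_min = 6.368e-08 m = 63.682 nm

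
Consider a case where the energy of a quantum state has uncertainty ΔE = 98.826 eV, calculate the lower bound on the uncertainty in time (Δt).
3.330 as

Using the energy-time uncertainty principle:
ΔEΔt ≥ ℏ/2

The minimum uncertainty in time is:
Δt_min = ℏ/(2ΔE)
Δt_min = (1.055e-34 J·s) / (2 × 1.583e-17 J)
Δt_min = 3.330e-18 s = 3.330 as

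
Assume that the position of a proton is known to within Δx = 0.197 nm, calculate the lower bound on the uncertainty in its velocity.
160.023 m/s

Using the Heisenberg uncertainty principle and Δp = mΔv:
ΔxΔp ≥ ℏ/2
Δx(mΔv) ≥ ℏ/2

The minimum uncertainty in velocity is:
Δv_min = ℏ/(2mΔx)
Δv_min = (1.055e-34 J·s) / (2 × 1.673e-27 kg × 1.970e-10 m)
Δv_min = 1.600e+02 m/s = 160.023 m/s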